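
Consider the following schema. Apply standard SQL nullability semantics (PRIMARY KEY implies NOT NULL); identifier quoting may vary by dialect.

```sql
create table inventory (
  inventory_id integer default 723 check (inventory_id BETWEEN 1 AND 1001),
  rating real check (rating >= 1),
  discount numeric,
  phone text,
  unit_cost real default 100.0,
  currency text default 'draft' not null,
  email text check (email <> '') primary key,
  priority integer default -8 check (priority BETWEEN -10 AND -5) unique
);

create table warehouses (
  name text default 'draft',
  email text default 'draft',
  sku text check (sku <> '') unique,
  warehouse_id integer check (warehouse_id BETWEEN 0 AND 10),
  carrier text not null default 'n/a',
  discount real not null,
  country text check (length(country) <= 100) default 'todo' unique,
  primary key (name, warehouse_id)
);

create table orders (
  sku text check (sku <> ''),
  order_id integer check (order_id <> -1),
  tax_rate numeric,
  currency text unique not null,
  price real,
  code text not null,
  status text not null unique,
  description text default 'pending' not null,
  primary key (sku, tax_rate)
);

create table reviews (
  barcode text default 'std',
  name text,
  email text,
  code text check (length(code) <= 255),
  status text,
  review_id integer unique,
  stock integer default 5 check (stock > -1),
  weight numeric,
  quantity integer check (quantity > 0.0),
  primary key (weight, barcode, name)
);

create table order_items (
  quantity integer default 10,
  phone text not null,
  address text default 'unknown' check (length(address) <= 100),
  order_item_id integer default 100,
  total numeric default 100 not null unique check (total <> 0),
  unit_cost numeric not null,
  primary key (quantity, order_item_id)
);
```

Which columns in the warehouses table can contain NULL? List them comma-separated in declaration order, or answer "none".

- name: part of the PRIMARY KEY, which implies NOT NULL → not nullable.
- email: DEFAULT only fills an omitted column; an explicit NULL is still allowed → nullable.
- sku: CHECK does not forbid NULL (a CHECK constraint passes when its expression is NULL) → nullable.
- warehouse_id: part of the PRIMARY KEY, which implies NOT NULL → not nullable.
- carrier: declared NOT NULL → not nullable.
- discount: declared NOT NULL → not nullable.
- country: CHECK does not forbid NULL (a CHECK constraint passes when its expression is NULL) → nullable.

email, sku, country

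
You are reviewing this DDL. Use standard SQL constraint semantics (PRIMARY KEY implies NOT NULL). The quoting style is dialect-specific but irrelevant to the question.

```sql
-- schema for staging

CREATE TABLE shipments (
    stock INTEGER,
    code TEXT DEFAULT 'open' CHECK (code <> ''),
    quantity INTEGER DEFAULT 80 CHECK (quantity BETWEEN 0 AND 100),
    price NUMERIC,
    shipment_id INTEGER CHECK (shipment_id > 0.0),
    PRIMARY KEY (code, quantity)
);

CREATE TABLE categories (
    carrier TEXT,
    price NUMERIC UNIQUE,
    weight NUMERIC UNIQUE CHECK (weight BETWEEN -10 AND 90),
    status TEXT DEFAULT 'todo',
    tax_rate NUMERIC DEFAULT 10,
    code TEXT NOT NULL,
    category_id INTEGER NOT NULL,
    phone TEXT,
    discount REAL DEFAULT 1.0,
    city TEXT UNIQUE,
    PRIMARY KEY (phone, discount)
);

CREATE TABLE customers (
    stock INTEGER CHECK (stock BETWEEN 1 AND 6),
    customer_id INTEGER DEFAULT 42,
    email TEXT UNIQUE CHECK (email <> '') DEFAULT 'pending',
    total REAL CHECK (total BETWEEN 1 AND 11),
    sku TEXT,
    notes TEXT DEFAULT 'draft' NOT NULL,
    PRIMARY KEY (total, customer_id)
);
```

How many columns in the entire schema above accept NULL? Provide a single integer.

12

shipments: 3 nullable (stock, price, shipment_id — PK (code, quantity) and explicit NOT NULL columns excluded).
categories: 6 nullable (carrier, price, weight, status, tax_rate, city — PK (phone, discount) and explicit NOT NULL columns excluded).
customers: 3 nullable (stock, email, sku — PK (total, customer_id) and explicit NOT NULL columns excluded).
Total: 3 + 6 + 3 = 12.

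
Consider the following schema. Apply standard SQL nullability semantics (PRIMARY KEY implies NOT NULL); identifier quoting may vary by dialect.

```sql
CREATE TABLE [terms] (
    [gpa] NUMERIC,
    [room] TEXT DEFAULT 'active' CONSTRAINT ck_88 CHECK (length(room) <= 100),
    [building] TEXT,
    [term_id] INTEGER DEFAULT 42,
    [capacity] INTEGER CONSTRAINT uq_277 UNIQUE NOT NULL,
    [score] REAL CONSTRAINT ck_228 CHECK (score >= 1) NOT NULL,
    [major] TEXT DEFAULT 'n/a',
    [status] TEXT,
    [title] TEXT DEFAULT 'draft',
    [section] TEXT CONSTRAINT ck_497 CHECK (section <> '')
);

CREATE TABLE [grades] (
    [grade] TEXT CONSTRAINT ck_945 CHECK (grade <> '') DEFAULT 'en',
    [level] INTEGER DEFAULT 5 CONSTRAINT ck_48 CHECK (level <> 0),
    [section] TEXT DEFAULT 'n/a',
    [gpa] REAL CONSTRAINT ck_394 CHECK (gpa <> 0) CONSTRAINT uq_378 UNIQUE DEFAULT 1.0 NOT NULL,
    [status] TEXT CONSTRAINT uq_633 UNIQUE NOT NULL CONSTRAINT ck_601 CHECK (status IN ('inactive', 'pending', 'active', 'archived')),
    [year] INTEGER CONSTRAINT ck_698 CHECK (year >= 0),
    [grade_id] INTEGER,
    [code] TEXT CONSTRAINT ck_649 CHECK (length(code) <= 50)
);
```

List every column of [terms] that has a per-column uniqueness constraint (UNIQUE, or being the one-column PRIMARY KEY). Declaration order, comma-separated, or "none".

- gpa: no UNIQUE or single-column PK constraint.
- room: no UNIQUE or single-column PK constraint.
- building: no UNIQUE or single-column PK constraint.
- term_id: no UNIQUE or single-column PK constraint.
- capacity: declared UNIQUE → unique.
- score: no UNIQUE or single-column PK constraint.
- major: no UNIQUE or single-column PK constraint.
- status: no UNIQUE or single-column PK constraint.
- title: no UNIQUE or single-column PK constraint.
- section: no UNIQUE or single-column PK constraint.

capacity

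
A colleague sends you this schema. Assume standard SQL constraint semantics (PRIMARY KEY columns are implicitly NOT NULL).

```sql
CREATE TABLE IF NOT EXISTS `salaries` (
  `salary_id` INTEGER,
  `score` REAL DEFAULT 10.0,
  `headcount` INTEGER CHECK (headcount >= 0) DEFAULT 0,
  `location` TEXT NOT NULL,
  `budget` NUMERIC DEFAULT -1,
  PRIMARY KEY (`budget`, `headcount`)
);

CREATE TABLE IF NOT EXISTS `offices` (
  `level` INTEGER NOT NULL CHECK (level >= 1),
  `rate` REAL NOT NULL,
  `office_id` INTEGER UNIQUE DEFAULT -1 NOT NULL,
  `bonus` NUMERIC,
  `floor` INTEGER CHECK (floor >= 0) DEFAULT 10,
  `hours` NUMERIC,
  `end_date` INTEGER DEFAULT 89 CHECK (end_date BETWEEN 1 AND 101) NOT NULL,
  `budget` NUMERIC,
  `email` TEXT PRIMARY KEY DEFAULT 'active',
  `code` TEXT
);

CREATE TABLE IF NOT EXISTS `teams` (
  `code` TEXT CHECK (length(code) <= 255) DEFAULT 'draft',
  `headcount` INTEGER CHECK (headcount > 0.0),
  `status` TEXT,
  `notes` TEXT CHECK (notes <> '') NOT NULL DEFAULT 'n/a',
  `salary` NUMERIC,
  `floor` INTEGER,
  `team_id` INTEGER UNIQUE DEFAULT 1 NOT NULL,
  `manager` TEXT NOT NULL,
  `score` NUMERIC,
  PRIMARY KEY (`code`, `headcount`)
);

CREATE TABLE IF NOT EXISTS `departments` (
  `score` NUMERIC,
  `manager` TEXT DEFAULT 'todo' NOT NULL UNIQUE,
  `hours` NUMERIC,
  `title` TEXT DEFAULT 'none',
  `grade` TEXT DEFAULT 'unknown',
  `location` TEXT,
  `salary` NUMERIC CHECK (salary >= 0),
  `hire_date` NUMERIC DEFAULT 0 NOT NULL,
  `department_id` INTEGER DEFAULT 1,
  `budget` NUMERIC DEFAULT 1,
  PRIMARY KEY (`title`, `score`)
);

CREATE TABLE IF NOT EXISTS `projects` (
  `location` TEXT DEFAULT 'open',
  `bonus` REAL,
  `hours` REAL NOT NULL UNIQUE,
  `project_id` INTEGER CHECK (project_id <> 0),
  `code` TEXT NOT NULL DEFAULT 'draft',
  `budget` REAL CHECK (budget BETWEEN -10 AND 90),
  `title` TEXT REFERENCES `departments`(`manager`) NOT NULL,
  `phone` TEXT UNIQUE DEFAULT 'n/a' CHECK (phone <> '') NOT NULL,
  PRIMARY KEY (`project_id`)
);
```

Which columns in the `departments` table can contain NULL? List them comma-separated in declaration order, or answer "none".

hours, grade, location, salary, department_id, budget

- score: part of the PRIMARY KEY, which implies NOT NULL → not nullable.
- manager: declared NOT NULL → not nullable.
- hours: no NOT NULL constraint applies → nullable.
- title: part of the PRIMARY KEY, which implies NOT NULL → not nullable.
- grade: DEFAULT only fills an omitted column; an explicit NULL is still allowed → nullable.
- location: no NOT NULL constraint applies → nullable.
- salary: CHECK does not forbid NULL (a CHECK constraint passes when its expression is NULL) → nullable.
- hire_date: declared NOT NULL → not nullable.
- department_id: DEFAULT only fills an omitted column; an explicit NULL is still allowed → nullable.
- budget: DEFAULT only fills an omitted column; an explicit NULL is still allowed → nullable.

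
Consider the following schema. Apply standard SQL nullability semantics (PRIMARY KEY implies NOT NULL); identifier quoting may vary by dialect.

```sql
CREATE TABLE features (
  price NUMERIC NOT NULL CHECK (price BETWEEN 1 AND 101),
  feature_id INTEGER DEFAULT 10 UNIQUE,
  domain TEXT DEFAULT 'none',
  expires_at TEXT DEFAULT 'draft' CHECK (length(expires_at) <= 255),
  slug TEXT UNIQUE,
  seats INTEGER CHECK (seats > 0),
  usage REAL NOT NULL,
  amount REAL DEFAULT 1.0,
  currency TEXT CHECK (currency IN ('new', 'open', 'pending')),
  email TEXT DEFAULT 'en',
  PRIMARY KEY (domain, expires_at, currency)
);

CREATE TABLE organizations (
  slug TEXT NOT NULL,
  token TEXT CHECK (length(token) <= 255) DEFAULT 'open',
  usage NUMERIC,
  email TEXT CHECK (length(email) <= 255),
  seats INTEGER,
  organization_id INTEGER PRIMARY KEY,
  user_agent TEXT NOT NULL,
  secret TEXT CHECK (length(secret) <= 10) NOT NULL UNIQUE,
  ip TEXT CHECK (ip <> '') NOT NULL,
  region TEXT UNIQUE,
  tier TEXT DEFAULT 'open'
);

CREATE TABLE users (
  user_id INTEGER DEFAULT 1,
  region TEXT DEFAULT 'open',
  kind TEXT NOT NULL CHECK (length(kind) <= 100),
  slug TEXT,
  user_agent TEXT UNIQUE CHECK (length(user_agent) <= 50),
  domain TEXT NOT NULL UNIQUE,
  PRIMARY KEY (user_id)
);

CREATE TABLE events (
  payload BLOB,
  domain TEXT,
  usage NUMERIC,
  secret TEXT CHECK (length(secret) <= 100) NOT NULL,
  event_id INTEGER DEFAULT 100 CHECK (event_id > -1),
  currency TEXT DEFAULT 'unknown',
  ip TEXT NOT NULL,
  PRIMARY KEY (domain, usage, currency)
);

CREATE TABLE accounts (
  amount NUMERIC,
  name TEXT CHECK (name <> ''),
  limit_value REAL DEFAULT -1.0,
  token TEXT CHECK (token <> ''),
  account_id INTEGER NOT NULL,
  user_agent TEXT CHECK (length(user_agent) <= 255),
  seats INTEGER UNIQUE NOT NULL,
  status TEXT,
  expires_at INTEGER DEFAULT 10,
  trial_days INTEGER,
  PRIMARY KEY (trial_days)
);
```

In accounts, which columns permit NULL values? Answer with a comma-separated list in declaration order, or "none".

amount, name, limit_value, token, user_agent, status, expires_at

- amount: no NOT NULL constraint applies → nullable.
- name: CHECK does not forbid NULL (a CHECK constraint passes when its expression is NULL) → nullable.
- limit_value: DEFAULT only fills an omitted column; an explicit NULL is still allowed → nullable.
- token: CHECK does not forbid NULL (a CHECK constraint passes when its expression is NULL) → nullable.
- account_id: declared NOT NULL → not nullable.
- user_agent: CHECK does not forbid NULL (a CHECK constraint passes when its expression is NULL) → nullable.
- seats: declared NOT NULL → not nullable.
- status: no NOT NULL constraint applies → nullable.
- expires_at: DEFAULT only fills an omitted column; an explicit NULL is still allowed → nullable.
- trial_days: part of the PRIMARY KEY, which implies NOT NULL → not nullable.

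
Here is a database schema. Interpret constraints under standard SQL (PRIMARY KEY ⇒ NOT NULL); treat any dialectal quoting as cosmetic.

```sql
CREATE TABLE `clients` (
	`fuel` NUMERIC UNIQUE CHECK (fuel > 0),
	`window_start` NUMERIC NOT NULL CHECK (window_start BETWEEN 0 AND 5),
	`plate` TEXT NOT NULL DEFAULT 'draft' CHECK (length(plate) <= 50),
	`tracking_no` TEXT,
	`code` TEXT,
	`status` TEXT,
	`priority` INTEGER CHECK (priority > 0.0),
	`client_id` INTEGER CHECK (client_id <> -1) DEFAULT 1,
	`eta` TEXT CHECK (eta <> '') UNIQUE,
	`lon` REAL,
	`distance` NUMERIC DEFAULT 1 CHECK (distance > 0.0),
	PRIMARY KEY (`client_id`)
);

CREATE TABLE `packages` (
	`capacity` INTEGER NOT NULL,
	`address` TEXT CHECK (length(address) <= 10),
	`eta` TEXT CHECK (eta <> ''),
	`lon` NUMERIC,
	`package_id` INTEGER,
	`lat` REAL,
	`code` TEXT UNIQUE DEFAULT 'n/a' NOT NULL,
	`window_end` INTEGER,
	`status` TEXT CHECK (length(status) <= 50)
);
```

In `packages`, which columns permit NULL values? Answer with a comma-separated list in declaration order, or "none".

- capacity: declared NOT NULL → not nullable.
- address: CHECK does not forbid NULL (a CHECK constraint passes when its expression is NULL) → nullable.
- eta: CHECK does not forbid NULL (a CHECK constraint passes when its expression is NULL) → nullable.
- lon: no NOT NULL constraint applies → nullable.
- package_id: no NOT NULL constraint applies → nullable.
- lat: no NOT NULL constraint applies → nullable.
- code: declared NOT NULL → not nullable.
- window_end: no NOT NULL constraint applies → nullable.
- status: CHECK does not forbid NULL (a CHECK constraint passes when its expression is NULL) → nullable.

address, eta, lon, package_id, lat, window_end, status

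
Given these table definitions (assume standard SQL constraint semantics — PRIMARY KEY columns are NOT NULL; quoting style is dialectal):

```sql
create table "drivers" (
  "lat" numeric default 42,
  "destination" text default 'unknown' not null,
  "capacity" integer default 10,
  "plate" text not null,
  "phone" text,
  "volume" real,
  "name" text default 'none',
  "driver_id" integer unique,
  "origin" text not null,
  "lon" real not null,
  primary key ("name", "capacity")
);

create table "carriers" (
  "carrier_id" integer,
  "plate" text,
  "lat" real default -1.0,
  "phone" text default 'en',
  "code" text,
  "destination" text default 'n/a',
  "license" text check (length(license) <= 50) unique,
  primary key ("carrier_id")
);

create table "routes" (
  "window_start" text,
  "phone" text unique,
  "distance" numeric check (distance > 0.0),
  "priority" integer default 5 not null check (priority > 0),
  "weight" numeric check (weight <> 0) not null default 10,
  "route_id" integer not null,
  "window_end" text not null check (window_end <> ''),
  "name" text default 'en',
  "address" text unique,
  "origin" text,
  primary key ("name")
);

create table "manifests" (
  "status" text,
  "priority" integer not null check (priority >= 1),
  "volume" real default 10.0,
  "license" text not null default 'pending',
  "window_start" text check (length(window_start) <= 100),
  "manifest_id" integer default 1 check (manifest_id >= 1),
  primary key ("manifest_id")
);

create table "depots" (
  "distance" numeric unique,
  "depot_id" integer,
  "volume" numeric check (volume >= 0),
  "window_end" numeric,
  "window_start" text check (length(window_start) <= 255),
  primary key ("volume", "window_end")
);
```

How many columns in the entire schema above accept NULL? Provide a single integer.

drivers: 4 nullable (lat, phone, volume, driver_id — PK (name, capacity) and explicit NOT NULL columns excluded).
carriers: 6 nullable (plate, lat, phone, code, destination, license — PK (carrier_id) and explicit NOT NULL columns excluded).
routes: 5 nullable (window_start, phone, distance, address, origin — PK (name) and explicit NOT NULL columns excluded).
manifests: 3 nullable (status, volume, window_start — PK (manifest_id) and explicit NOT NULL columns excluded).
depots: 3 nullable (distance, depot_id, window_start — PK (volume, window_end) and explicit NOT NULL columns excluded).
Total: 4 + 6 + 5 + 3 + 3 = 21.

21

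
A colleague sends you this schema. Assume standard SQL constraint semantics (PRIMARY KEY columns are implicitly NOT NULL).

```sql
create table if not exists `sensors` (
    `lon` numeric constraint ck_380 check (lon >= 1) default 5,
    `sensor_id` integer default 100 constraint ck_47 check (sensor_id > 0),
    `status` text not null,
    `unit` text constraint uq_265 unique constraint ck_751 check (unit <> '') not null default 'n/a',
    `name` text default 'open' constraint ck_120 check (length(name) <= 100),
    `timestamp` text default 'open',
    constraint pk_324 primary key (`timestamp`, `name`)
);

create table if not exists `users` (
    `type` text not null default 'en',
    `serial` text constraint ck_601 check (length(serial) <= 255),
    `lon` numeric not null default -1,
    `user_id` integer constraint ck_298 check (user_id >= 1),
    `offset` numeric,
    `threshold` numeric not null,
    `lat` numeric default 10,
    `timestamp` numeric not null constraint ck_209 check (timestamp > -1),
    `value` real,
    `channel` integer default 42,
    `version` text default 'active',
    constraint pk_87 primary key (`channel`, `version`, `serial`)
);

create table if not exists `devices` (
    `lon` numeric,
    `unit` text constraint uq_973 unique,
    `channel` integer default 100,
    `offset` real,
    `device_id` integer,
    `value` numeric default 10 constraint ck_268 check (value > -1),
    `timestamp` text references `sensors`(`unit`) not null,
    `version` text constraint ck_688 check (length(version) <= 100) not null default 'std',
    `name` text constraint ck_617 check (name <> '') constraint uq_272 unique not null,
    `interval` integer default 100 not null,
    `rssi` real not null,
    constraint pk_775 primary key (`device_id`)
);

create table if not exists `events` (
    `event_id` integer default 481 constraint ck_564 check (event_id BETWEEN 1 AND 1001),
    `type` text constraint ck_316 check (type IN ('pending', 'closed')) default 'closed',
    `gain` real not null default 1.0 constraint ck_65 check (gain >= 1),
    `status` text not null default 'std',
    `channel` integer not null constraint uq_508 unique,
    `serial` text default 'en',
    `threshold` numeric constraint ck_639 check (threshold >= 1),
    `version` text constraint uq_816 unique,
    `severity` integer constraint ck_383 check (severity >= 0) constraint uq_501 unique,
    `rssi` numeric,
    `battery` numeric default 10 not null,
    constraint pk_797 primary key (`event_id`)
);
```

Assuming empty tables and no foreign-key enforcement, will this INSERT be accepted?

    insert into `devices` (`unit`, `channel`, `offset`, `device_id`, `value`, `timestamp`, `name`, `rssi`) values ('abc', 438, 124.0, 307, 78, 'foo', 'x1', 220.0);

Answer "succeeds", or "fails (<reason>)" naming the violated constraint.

succeeds

NOT NULL columns: device_id is supplied; interval defaults to 100; name is supplied; rssi is supplied; timestamp is supplied; version defaults to 'std'.
CHECK constraints: 78 satisfies (value > -1); 'x1' satisfies (name <> '').
No constraint is violated.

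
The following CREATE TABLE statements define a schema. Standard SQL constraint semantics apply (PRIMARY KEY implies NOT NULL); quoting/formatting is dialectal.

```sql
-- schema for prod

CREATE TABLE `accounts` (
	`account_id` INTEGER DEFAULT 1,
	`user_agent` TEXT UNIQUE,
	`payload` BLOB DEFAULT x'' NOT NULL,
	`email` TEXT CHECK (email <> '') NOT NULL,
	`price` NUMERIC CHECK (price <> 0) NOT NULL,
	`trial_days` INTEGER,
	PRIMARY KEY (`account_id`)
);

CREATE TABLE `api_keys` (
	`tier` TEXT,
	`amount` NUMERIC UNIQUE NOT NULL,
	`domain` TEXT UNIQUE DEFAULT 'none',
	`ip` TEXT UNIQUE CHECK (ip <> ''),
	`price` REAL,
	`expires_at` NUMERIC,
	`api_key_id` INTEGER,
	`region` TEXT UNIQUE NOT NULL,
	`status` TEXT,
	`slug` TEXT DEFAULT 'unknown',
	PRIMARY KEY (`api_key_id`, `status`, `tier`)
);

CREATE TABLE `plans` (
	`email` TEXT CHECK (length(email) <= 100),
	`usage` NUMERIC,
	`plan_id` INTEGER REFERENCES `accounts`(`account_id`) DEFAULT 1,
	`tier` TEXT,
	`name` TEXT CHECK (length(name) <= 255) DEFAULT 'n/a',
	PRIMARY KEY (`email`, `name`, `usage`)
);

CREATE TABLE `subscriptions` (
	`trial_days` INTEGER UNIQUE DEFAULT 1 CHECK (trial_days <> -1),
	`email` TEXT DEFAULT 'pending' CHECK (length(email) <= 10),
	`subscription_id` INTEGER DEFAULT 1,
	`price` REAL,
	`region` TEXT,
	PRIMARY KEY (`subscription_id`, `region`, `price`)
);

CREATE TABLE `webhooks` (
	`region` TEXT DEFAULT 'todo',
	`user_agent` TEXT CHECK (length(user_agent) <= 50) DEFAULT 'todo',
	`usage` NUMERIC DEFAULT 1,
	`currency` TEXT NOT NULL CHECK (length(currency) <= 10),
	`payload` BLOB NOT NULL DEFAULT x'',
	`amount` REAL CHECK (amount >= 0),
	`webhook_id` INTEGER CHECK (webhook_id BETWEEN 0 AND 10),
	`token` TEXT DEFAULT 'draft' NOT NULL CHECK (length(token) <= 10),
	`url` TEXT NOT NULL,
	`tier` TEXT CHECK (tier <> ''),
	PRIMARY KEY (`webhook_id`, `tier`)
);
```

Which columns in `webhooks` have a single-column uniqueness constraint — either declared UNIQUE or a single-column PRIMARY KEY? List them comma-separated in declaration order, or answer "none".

- region: no UNIQUE or single-column PK constraint.
- user_agent: no UNIQUE or single-column PK constraint.
- usage: no UNIQUE or single-column PK constraint.
- currency: no UNIQUE or single-column PK constraint.
- payload: no UNIQUE or single-column PK constraint.
- amount: no UNIQUE or single-column PK constraint.
- webhook_id: part of a composite PRIMARY KEY — only the tuple is unique, not this column on its own.
- token: no UNIQUE or single-column PK constraint.
- url: no UNIQUE or single-column PK constraint.
- tier: part of a composite PRIMARY KEY — only the tuple is unique, not this column on its own.

none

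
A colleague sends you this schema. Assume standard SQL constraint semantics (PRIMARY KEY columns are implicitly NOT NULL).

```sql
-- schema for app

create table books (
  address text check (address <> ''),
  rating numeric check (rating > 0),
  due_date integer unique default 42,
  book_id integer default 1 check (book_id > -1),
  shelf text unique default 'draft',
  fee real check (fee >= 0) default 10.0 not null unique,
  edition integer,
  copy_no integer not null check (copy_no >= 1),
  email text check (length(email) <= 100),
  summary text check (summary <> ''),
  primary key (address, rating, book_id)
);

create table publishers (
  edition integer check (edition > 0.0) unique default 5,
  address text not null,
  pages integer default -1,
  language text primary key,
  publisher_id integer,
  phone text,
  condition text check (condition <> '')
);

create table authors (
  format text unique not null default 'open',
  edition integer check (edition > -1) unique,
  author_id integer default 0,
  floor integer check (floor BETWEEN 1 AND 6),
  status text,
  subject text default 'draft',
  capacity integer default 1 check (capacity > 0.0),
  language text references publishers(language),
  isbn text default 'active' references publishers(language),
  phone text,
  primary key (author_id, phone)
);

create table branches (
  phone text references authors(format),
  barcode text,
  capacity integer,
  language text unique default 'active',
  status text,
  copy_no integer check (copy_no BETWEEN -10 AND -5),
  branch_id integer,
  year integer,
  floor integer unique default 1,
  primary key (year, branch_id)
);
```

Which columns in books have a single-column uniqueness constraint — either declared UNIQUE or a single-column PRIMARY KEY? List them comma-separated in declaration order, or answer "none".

- address: part of a composite PRIMARY KEY — only the tuple is unique, not this column on its own.
- rating: part of a composite PRIMARY KEY — only the tuple is unique, not this column on its own.
- due_date: declared UNIQUE → unique.
- book_id: part of a composite PRIMARY KEY — only the tuple is unique, not this column on its own.
- shelf: declared UNIQUE → unique.
- fee: declared UNIQUE → unique.
- edition: no UNIQUE or single-column PK constraint.
- copy_no: no UNIQUE or single-column PK constraint.
- email: no UNIQUE or single-column PK constraint.
- summary: no UNIQUE or single-column PK constraint.

due_date, shelf, fee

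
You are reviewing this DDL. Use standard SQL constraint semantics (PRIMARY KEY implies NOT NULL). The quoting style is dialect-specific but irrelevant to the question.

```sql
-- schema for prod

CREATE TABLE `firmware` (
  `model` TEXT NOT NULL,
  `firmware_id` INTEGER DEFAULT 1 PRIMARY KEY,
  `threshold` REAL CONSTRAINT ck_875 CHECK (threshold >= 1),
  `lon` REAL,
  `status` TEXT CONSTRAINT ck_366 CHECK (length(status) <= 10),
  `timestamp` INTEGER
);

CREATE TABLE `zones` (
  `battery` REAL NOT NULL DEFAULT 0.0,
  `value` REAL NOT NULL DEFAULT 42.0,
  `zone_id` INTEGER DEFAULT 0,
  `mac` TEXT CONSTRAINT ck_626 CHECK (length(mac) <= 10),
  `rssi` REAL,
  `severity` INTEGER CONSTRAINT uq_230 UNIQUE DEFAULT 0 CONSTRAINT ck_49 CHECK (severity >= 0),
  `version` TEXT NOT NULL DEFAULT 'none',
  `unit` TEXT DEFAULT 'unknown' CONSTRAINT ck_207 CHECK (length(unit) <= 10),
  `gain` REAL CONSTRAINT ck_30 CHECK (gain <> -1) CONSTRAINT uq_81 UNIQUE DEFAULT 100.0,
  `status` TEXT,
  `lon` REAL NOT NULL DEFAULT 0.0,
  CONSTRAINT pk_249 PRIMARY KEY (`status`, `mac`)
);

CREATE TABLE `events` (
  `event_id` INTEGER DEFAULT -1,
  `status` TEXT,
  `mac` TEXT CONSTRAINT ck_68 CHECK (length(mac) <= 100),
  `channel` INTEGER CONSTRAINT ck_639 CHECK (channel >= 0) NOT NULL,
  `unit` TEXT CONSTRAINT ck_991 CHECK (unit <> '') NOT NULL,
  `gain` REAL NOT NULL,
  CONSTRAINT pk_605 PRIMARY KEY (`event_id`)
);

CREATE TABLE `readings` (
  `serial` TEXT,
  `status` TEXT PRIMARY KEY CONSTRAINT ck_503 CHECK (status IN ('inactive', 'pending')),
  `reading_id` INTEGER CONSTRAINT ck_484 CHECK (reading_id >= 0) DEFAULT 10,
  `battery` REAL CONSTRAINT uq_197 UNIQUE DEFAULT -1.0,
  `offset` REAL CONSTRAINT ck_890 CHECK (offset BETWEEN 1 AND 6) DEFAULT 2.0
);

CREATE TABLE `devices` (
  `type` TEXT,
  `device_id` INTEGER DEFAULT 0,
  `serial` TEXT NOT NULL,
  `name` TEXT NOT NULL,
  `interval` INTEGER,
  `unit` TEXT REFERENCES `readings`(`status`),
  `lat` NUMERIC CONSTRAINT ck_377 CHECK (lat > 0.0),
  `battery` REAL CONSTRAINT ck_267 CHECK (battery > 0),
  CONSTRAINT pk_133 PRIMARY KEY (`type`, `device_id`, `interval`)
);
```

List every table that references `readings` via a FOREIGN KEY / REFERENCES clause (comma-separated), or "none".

devices

- devices.unit references readings(status).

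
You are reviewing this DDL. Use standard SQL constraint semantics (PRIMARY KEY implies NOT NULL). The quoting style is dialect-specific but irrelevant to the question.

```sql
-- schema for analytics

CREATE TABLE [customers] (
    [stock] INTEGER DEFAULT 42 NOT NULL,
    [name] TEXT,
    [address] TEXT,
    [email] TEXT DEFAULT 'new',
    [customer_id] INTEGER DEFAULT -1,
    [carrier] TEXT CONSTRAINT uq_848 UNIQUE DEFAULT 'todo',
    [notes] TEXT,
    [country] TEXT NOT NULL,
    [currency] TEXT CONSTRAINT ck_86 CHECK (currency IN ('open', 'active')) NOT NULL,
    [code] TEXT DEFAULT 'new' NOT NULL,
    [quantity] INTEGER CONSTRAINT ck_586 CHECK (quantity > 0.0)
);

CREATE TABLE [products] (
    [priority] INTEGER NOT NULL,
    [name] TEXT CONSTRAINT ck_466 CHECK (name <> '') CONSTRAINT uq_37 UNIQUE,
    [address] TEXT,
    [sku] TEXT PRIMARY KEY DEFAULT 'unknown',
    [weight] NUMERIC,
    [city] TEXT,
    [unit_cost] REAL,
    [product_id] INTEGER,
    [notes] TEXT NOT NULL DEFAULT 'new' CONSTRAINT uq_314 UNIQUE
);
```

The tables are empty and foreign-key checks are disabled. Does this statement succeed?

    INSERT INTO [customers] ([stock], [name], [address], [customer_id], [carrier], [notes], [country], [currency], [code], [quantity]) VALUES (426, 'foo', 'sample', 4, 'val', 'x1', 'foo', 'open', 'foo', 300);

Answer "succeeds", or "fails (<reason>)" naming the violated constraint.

succeeds

NOT NULL columns: code is supplied; country is supplied; currency is supplied; stock is supplied.
CHECK constraints: 'open' satisfies (currency IN ('open', 'active')); 300 satisfies (quantity > 0.0).
No constraint is violated.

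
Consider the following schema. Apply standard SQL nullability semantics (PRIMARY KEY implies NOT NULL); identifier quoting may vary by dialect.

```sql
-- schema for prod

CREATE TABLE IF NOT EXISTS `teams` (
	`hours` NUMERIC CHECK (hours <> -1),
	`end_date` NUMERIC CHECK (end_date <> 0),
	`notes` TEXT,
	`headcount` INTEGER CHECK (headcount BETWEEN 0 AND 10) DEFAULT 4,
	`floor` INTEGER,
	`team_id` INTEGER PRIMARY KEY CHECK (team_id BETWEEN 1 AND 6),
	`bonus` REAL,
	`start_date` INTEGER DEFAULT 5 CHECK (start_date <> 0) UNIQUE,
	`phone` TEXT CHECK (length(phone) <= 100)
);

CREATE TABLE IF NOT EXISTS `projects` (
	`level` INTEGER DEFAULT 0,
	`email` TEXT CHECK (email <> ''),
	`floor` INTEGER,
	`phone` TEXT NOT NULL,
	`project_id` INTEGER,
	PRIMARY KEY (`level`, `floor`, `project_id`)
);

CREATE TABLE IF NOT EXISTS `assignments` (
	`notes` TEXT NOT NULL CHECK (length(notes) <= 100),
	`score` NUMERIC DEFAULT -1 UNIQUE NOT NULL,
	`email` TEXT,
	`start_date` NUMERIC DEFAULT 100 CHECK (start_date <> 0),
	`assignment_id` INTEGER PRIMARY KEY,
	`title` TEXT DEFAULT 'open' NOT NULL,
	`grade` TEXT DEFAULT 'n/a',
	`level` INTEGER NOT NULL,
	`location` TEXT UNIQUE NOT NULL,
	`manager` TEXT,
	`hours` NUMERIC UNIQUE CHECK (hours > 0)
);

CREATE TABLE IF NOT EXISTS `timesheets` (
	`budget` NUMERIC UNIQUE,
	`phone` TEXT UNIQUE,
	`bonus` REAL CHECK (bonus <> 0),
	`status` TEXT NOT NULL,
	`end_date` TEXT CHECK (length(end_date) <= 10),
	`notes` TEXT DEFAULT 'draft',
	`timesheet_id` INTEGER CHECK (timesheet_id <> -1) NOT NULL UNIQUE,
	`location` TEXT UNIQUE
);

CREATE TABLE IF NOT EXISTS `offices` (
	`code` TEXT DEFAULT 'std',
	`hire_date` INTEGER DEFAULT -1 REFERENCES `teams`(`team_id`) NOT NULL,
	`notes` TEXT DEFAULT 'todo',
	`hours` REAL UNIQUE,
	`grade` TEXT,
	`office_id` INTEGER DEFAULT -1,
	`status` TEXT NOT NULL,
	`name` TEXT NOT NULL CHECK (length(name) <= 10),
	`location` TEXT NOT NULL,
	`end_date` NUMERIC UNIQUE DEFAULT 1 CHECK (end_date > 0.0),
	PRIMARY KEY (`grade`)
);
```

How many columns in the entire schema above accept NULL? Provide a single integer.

teams: 8 nullable (hours, end_date, notes, headcount, floor, bonus, start_date, phone — PK (team_id) and explicit NOT NULL columns excluded).
projects: 1 nullable (email — PK (level, floor, project_id) and explicit NOT NULL columns excluded).
assignments: 5 nullable (email, start_date, grade, manager, hours — PK (assignment_id) and explicit NOT NULL columns excluded).
timesheets: 6 nullable (budget, phone, bonus, end_date, notes, location — PK none and explicit NOT NULL columns excluded).
offices: 5 nullable (code, notes, hours, office_id, end_date — PK (grade) and explicit NOT NULL columns excluded).
Total: 8 + 1 + 5 + 6 + 5 = 25.

25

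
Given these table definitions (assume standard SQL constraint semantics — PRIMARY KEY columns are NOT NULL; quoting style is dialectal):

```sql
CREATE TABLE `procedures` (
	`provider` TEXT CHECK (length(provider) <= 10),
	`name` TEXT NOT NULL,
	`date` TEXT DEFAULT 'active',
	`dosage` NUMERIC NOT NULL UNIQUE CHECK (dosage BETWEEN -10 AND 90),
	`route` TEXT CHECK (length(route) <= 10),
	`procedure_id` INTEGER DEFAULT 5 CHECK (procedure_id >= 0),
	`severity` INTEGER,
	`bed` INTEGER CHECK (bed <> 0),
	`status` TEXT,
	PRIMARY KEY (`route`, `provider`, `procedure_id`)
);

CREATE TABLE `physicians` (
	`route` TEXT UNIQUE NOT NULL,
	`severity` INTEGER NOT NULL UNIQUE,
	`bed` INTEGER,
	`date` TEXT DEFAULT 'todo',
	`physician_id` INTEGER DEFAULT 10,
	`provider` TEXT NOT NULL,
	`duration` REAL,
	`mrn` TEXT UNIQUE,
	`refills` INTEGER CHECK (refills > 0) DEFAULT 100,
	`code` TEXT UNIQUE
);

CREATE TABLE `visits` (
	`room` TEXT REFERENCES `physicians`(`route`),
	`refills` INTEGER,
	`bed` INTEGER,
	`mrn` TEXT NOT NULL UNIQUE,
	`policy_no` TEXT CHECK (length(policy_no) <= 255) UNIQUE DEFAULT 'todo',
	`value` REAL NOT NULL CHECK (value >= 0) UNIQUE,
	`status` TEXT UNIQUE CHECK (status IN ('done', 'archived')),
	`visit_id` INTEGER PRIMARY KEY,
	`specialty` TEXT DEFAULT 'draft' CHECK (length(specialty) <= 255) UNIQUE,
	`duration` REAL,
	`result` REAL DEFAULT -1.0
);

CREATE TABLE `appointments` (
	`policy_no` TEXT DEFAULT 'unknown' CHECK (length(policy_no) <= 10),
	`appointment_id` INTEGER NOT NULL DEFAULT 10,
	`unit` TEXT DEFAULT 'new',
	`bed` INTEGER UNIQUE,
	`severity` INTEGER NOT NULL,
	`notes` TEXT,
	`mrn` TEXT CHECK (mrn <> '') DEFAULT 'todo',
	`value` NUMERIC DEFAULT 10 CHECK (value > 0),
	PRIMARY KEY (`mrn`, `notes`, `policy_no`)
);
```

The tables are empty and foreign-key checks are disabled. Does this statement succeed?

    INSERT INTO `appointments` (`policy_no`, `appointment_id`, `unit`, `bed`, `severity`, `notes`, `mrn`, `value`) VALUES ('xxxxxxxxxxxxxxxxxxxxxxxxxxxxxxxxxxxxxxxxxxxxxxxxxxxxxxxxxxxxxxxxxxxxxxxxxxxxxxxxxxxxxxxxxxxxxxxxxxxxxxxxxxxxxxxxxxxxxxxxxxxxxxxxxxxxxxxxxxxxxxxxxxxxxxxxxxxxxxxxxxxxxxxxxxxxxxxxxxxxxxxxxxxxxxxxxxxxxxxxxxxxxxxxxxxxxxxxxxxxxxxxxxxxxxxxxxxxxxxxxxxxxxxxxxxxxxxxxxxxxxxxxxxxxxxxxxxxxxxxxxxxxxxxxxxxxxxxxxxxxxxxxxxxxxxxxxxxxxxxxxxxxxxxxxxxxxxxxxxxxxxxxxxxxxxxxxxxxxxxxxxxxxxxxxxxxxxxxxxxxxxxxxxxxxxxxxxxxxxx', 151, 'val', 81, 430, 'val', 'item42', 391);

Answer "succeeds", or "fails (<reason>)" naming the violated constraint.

fails (CHECK on policy_no)

The value 'xxxxxxxxxxxxxxxxxxxxxxxxxxxxxxxxxxxxxxxxxxxxxxxxxxxxxxxxxxxxxxxxxxxxxxxxxxxxxxxxxxxxxxxxxxxxxxxxxxxxxxxxxxxxxxxxxxxxxxxxxxxxxxxxxxxxxxxxxxxxxxxxxxxxxxxxxxxxxxxxxxxxxxxxxxxxxxxxxxxxxxxxxxxxxxxxxxxxxxxxxxxxxxxxxxxxxxxxxxxxxxxxxxxxxxxxxxxxxxxxxxxxxxxxxxxxxxxxxxxxxxxxxxxxxxxxxxxxxxxxxxxxxxxxxxxxxxxxxxxxxxxxxxxxxxxxxxxxxxxxxxxxxxxxxxxxxxxxxxxxxxxxxxxxxxxxxxxxxxxxxxxxxxxxxxxxxxxxxxxxxxxxxxxxxxxxxxxxxxxx' for policy_no violates CHECK (length(policy_no) <= 10).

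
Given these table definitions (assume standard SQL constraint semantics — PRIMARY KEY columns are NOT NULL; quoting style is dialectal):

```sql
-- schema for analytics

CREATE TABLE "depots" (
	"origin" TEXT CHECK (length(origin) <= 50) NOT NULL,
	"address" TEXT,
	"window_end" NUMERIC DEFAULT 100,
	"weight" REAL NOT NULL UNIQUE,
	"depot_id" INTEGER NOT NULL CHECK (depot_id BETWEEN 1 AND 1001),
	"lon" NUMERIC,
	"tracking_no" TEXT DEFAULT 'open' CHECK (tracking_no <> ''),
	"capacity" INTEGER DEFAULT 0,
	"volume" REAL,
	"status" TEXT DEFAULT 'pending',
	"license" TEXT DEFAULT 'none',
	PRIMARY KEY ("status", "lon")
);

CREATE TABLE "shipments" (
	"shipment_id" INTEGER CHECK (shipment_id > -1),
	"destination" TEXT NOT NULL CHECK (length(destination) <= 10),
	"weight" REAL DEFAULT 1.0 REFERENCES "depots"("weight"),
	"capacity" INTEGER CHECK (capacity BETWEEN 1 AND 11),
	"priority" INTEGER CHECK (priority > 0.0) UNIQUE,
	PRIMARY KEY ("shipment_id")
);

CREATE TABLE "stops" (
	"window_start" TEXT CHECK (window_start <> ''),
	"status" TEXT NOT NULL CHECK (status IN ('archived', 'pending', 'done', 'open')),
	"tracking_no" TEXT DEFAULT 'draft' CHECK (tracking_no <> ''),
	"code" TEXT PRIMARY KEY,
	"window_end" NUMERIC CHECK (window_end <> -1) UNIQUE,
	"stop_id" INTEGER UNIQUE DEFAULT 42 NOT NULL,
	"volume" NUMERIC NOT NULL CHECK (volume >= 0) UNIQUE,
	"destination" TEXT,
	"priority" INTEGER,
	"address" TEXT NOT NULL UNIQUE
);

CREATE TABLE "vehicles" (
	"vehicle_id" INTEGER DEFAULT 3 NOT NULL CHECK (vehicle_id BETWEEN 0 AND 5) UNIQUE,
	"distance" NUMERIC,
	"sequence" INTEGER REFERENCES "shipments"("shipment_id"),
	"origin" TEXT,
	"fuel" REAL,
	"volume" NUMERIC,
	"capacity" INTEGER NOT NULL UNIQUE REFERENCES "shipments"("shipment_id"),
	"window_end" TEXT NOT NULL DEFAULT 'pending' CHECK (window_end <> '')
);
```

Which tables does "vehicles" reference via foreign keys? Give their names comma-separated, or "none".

- sequence REFERENCES shipments(shipment_id).
- capacity REFERENCES shipments(shipment_id).

shipments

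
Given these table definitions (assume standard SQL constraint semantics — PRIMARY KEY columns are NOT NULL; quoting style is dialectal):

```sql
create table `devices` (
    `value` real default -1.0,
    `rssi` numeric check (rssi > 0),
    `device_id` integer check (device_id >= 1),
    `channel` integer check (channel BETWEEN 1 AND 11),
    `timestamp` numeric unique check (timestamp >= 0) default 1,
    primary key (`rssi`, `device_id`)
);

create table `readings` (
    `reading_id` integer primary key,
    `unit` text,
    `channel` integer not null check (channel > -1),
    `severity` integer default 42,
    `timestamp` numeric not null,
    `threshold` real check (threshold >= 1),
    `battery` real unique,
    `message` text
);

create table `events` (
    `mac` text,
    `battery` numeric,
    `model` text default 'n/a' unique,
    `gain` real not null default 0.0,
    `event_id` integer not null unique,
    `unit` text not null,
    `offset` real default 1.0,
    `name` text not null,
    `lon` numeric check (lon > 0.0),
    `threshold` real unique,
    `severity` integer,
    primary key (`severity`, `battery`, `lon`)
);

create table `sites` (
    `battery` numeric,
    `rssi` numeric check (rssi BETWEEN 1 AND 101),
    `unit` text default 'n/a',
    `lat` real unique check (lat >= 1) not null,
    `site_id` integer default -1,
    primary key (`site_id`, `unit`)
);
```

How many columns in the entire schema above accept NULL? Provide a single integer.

devices: 3 nullable (value, channel, timestamp — PK (rssi, device_id) and explicit NOT NULL columns excluded).
readings: 5 nullable (unit, severity, threshold, battery, message — PK (reading_id) and explicit NOT NULL columns excluded).
events: 4 nullable (mac, model, offset, threshold — PK (severity, battery, lon) and explicit NOT NULL columns excluded).
sites: 2 nullable (battery, rssi — PK (site_id, unit) and explicit NOT NULL columns excluded).
Total: 3 + 5 + 4 + 2 = 14.

14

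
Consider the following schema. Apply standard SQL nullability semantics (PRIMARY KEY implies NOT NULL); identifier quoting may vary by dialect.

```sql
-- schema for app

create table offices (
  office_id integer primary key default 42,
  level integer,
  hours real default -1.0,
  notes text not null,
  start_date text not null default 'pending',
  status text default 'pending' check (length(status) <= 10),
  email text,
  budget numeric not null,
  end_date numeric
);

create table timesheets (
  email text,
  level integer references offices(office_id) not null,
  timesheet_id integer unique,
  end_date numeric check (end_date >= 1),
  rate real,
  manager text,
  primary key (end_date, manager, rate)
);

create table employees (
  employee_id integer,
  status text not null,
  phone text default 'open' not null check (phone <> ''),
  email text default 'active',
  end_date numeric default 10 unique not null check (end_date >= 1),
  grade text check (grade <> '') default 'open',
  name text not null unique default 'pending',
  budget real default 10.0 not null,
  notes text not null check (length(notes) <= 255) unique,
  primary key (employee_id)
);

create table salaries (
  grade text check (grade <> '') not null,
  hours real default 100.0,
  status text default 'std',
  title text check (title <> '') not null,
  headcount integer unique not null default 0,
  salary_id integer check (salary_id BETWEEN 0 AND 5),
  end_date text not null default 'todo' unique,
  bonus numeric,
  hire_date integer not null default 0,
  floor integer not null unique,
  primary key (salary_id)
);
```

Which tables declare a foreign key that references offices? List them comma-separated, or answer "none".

timesheets

- timesheets.level references offices(office_id).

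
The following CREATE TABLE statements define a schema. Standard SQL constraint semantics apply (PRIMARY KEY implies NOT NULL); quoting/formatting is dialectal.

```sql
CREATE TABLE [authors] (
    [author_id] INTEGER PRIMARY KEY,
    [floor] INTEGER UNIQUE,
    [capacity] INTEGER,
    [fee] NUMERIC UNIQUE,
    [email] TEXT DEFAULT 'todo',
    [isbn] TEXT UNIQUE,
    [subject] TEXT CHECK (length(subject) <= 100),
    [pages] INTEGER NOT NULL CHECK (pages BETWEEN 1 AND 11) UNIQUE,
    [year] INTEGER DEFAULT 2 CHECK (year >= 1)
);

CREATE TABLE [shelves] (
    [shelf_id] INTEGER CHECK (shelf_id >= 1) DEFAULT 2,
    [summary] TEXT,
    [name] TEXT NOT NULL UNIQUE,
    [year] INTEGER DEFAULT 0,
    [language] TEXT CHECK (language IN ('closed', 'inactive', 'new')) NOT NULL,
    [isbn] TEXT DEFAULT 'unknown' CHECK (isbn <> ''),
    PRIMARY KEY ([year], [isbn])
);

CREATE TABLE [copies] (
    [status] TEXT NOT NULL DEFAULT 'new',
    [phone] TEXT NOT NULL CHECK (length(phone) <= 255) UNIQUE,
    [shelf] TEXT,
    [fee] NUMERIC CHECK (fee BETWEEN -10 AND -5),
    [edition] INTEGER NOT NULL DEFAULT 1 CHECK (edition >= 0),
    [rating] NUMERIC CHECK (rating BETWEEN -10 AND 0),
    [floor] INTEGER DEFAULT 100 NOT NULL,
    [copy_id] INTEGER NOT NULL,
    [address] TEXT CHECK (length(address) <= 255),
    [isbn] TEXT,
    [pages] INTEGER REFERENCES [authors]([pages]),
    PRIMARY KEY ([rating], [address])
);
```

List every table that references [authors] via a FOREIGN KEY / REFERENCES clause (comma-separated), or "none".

- copies.pages references authors(pages).

copies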